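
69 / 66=23/22 = 1.05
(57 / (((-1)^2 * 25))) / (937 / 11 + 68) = 627/42125 = 0.01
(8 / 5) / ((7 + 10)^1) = 8/85 = 0.09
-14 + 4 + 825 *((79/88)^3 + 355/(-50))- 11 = -5281.62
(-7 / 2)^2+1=13.25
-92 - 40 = -132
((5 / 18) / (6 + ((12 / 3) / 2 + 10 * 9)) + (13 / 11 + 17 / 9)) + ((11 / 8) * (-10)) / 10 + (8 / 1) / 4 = 3.70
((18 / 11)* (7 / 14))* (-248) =-2232/11 = -202.91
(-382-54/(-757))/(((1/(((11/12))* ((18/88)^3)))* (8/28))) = -15368535/1465552 = -10.49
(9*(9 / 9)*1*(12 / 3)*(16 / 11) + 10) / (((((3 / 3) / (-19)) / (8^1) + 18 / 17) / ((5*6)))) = 53178720/29909 = 1778.02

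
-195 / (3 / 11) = -715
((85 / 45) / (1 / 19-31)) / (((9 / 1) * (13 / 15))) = -1615/206388 = -0.01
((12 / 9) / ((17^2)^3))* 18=24/24137569 = 0.00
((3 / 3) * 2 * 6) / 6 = 2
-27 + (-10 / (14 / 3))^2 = -22.41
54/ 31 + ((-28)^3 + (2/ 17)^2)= -196652238/8959 = -21950.24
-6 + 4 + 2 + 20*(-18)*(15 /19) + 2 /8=-21581/76 = -283.96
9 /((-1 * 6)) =-3/2 = -1.50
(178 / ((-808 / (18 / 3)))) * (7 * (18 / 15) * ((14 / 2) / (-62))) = 39249/31310 = 1.25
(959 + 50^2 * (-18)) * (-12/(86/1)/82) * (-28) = -3699444/1763 = -2098.38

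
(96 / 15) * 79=2528/5 = 505.60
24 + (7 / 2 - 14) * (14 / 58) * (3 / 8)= 10695/464 = 23.05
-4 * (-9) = 36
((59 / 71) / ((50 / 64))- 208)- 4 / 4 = -369087/1775 = -207.94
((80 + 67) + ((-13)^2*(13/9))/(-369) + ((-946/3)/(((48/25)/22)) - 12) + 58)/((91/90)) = -227213255/67158 = -3383.26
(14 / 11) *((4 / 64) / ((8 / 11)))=7/64 = 0.11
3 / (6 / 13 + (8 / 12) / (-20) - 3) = -1.17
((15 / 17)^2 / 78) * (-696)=-26100/3757 = -6.95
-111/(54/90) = -185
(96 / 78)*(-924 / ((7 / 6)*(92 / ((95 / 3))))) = -100320/299 = -335.52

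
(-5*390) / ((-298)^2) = -975/44402 = -0.02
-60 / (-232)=15/58 = 0.26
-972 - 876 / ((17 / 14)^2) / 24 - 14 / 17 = -288300/289 = -997.58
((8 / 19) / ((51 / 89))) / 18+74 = 74.04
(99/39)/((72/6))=11/52 = 0.21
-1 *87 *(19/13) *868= -1434804/13 = -110369.54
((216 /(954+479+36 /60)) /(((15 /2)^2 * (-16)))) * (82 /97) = -123/869120 = 0.00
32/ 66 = 16/33 = 0.48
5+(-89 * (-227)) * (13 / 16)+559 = 271663/16 = 16978.94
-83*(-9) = 747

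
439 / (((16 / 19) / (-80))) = -41705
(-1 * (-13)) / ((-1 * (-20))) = 13/20 = 0.65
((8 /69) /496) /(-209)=-1/894102 = 0.00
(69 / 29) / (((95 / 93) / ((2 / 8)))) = 6417/11020 = 0.58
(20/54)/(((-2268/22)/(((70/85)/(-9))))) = 110/334611 = 0.00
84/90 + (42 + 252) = 4424/15 = 294.93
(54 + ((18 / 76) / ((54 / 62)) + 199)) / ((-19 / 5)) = -144365/2166 = -66.65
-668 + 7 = -661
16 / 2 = 8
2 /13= 0.15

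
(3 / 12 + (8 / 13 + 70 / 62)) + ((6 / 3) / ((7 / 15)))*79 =3842945/11284 = 340.57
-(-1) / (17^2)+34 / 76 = 4951/10982 = 0.45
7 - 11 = -4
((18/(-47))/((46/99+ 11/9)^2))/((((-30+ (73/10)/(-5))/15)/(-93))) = -101695500/17040179 = -5.97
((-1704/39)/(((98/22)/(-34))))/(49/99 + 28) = 21030768/1796977 = 11.70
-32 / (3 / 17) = -181.33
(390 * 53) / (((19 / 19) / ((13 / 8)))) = 134355/4 = 33588.75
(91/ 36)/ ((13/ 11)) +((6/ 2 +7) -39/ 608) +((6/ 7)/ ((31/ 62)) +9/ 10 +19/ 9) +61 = 1655587/21280 = 77.80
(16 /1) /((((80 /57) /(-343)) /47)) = -918897/5 = -183779.40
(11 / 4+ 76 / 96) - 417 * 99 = -990707/24 = -41279.46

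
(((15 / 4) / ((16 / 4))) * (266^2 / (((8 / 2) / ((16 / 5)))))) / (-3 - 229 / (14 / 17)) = -742938/3935 = -188.80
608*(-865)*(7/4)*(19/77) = -2498120/11 = -227101.82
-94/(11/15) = -1410/11 = -128.18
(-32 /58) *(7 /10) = -56/145 = -0.39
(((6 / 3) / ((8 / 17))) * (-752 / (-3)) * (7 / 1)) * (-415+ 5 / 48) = -111384595/36 = -3094016.53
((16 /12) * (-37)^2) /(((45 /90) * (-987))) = -10952/2961 = -3.70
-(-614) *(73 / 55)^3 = 238856438/166375 = 1435.65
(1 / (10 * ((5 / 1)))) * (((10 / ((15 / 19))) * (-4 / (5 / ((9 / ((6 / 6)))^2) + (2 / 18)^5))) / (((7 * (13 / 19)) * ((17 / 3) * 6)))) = -7105563/70504525 = -0.10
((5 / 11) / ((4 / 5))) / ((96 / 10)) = 125/2112 = 0.06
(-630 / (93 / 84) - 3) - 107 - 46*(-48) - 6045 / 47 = 2040311/1457 = 1400.35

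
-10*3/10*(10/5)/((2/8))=-24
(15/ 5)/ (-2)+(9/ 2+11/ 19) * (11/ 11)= 68/19 = 3.58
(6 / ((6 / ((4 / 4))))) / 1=1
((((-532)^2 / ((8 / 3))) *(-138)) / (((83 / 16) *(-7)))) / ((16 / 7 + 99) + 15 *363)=1273608/17513 = 72.72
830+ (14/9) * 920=20350/9 = 2261.11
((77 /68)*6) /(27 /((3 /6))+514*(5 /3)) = 693/92888 = 0.01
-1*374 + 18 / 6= -371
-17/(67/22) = -374/67 = -5.58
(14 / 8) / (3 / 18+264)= 21/3170 = 0.01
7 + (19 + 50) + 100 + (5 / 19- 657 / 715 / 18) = 4787683/27170 = 176.21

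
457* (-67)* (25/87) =-765475/87 = -8798.56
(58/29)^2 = 4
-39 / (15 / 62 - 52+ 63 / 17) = 41106/50647 = 0.81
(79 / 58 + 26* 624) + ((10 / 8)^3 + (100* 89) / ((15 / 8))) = 116783131/5568 = 20973.98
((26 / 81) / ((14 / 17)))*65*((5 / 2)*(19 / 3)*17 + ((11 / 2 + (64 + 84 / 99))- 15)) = 153834785/18711 = 8221.62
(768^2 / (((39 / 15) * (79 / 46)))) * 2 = 271319040/1027 = 264186.02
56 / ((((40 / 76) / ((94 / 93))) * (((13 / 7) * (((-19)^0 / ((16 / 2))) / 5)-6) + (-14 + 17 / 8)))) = -43757/7254 = -6.03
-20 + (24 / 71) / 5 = -7076/355 = -19.93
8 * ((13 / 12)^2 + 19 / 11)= 4595/198 = 23.21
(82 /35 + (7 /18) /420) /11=17719/83160 = 0.21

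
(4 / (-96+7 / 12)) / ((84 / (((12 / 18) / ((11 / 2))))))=-16/264495 = 0.00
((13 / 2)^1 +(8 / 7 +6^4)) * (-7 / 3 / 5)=-18251/30 = -608.37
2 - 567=-565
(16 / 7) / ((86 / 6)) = 48/301 = 0.16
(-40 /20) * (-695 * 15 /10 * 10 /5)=4170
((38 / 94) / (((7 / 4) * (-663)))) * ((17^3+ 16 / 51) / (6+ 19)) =-2720572/39730275 = -0.07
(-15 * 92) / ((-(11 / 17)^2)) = 398820/121 = 3296.03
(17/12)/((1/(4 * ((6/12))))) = 2.83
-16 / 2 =-8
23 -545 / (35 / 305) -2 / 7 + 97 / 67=-2216083/469 = -4725.12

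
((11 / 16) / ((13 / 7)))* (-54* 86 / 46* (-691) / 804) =20591109/641056 = 32.12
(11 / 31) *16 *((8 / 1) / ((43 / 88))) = 92.95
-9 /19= -0.47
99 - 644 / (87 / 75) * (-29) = 16199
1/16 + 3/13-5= -4.71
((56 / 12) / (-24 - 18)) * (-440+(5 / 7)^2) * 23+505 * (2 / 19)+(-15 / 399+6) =9906164/8379 = 1182.26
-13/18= -0.72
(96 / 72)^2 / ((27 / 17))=272/243 = 1.12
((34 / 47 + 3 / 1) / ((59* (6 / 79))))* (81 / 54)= 13825/11092 = 1.25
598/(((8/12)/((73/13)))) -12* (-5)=5097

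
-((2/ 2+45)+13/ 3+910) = -2881/3 = -960.33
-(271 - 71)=-200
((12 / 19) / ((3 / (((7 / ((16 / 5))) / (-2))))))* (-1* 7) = 245/152 = 1.61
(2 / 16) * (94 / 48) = 47/192 = 0.24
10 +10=20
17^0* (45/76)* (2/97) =45/3686 = 0.01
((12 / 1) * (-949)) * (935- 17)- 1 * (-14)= -10454170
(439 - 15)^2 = 179776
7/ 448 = 1/64 = 0.02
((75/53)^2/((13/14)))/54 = 4375/109551 = 0.04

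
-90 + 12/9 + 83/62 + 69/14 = -53642/651 = -82.40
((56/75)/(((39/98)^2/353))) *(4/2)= 379703744/114075 = 3328.54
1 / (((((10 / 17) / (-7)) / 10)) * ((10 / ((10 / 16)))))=-119/16 = -7.44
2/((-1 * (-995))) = 2/995 = 0.00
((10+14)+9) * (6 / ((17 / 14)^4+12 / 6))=845152/17817 = 47.44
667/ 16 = 41.69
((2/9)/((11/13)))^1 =26/99 = 0.26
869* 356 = 309364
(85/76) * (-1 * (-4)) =85/19 = 4.47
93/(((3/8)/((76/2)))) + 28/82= 386398/41 = 9424.34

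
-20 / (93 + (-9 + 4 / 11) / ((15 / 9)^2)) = -275/1236 = -0.22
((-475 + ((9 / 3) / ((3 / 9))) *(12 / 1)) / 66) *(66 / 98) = -3.74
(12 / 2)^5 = 7776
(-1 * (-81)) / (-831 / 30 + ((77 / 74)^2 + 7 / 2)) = -2217780/632951 = -3.50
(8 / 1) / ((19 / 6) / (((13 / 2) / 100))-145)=-312/3755 = -0.08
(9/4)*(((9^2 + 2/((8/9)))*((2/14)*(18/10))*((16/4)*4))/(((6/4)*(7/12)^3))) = 31072896/12005 = 2588.33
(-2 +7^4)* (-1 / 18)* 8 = -1066.22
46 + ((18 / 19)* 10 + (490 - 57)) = 9281/19 = 488.47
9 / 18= 1/2 = 0.50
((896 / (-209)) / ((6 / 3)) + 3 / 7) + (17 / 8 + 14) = 168655/11704 = 14.41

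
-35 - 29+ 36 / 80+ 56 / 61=-76411/1220 = -62.63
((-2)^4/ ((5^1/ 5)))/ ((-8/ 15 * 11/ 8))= -240/11 = -21.82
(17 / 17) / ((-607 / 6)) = -6/607 = -0.01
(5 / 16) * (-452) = -565/4 = -141.25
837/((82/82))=837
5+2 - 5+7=9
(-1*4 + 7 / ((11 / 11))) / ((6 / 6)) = 3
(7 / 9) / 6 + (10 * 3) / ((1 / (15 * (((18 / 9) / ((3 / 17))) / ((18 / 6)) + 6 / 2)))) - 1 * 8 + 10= 164815/54 = 3052.13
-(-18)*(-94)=-1692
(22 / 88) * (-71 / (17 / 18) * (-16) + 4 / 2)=10241/34 = 301.21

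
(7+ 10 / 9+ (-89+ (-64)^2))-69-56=35011/9 = 3890.11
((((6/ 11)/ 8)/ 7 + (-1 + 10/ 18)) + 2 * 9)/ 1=48691/2772 = 17.57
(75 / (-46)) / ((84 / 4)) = -25/322 = -0.08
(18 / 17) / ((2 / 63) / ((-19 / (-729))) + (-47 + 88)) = 2394/95455 = 0.03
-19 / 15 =-1.27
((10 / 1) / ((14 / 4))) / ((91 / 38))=760/637 = 1.19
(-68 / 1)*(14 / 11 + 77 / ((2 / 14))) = -404124/11 = -36738.55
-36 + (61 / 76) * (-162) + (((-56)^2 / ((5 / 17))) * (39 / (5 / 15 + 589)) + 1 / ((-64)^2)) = 539.57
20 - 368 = -348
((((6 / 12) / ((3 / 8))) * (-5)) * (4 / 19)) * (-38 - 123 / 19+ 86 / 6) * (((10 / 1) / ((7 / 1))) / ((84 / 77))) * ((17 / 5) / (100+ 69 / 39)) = 1.85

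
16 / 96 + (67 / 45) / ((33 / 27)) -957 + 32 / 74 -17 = -11870351/12210 = -972.18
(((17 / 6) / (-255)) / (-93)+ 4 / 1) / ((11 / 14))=234367/46035 = 5.09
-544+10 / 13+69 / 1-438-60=-12639/13 = -972.23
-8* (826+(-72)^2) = -48080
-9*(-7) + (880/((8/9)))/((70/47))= 5094/7 = 727.71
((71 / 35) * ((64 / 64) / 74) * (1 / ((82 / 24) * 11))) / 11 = 426/6424495 = 0.00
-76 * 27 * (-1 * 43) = 88236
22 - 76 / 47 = 958/47 = 20.38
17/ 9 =1.89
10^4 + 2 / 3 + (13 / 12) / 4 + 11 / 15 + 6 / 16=2400491/240 = 10002.05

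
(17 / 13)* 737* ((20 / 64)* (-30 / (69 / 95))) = -29756375/2392 = -12439.96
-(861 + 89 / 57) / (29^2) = -49166/47937 = -1.03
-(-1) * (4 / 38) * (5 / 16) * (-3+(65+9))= 355/152 = 2.34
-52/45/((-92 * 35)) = 13/36225 = 0.00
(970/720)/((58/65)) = 6305/4176 = 1.51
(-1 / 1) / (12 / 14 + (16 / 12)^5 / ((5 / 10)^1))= -1701/15794 = -0.11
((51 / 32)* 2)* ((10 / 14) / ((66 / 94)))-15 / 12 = 2455/1232 = 1.99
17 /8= 2.12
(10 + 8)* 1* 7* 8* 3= 3024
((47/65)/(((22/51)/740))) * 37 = 6562986/143 = 45895.01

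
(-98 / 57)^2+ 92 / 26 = 274306/42237 = 6.49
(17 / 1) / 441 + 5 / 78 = 1177/11466 = 0.10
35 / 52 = 0.67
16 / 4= 4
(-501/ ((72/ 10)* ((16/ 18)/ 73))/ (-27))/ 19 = 60955/5472 = 11.14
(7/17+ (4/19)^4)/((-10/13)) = -11915787/22154570 = -0.54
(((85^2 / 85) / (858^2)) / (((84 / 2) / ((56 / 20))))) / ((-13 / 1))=-17/28710396 = 0.00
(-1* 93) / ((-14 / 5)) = 465/14 = 33.21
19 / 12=1.58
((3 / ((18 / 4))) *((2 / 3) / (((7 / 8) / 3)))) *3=32/7 = 4.57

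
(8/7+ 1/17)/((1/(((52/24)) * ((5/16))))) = 9295/11424 = 0.81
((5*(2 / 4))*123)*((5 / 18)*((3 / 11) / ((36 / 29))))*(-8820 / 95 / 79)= -22.05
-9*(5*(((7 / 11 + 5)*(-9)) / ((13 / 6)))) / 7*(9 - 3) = 903960/1001 = 903.06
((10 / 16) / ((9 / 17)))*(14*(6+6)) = 595/3 = 198.33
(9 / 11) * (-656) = -5904/11 = -536.73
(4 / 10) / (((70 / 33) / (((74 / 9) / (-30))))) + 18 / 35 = 3643/7875 = 0.46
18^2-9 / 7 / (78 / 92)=29346/91 = 322.48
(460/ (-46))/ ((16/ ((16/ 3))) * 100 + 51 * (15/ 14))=-28/993 = -0.03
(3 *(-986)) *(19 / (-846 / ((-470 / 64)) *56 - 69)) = -93670/10637 = -8.81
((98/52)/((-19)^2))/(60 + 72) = 49/1238952 = 0.00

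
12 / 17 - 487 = -8267/17 = -486.29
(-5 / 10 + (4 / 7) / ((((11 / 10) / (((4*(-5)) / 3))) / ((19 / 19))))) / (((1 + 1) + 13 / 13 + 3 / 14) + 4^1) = -1831/3333 = -0.55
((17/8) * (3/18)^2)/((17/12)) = 1/24 = 0.04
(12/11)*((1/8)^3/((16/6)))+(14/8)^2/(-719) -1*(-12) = 97157767/8098816 = 12.00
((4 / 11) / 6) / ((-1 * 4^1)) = -1/66 = -0.02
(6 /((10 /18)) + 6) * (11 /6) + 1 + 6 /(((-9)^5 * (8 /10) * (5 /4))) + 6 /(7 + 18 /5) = 168820561/5215995 = 32.37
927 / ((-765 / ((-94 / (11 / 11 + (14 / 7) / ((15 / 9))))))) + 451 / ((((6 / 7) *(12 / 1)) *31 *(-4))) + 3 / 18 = 86128793/1669536 = 51.59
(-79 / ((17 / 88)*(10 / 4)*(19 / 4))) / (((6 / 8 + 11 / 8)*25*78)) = -222464/26768625 = -0.01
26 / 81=0.32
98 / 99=0.99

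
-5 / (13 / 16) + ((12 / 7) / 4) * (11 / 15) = -2657/455 = -5.84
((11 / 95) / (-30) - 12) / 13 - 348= -12927611/37050 = -348.92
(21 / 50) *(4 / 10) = 21/125 = 0.17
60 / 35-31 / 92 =887/644 = 1.38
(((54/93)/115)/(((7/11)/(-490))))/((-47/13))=36036/33511 = 1.08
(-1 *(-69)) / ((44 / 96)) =1656/11 = 150.55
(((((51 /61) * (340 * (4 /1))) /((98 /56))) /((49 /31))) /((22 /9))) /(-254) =-0.66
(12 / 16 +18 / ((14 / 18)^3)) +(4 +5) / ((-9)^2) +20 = 729985/12348 = 59.12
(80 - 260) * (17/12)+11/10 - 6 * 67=-6559/10 = -655.90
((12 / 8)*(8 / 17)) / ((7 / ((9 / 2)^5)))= 177147/952 = 186.08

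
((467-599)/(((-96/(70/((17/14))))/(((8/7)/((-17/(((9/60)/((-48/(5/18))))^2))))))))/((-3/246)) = 15785/47941632 = 0.00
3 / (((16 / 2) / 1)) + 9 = 75/8 = 9.38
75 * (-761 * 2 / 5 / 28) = -11415/14 = -815.36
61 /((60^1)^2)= 61/3600 = 0.02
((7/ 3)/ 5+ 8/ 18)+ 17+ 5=1031/45 = 22.91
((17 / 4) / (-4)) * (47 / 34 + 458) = -15619/32 = -488.09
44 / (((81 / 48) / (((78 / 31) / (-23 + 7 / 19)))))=-173888/59985 = -2.90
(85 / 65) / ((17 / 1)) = 0.08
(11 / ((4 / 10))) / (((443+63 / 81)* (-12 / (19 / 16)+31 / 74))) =-347985/54394286 = -0.01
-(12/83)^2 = -144/6889 = -0.02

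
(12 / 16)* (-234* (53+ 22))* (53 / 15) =-93015/2 = -46507.50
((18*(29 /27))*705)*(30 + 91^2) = 113278930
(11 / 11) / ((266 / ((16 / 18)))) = 4/1197 = 0.00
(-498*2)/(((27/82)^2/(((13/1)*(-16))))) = 464332544/243 = 1910833.51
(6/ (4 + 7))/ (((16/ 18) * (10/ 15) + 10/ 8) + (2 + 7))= 648/12881 = 0.05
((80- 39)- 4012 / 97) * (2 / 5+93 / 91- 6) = 2083/1261 = 1.65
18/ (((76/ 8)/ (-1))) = -36/19 = -1.89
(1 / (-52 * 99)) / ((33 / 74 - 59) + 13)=37/8676954 = 0.00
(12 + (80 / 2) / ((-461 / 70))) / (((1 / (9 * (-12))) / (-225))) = 66387600/461 = 144007.81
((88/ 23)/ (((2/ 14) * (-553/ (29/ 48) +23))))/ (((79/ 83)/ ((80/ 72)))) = -14827120/423166581 = -0.04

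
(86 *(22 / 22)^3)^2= 7396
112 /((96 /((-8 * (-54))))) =504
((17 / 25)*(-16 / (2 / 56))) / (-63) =1088/225 = 4.84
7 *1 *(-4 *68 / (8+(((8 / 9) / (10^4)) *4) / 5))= -26775000/112501 = -238.00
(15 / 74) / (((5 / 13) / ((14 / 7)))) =39/37 = 1.05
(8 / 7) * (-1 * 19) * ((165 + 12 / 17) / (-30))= 71364/595 = 119.94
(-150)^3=-3375000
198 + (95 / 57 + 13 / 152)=91087/456 = 199.75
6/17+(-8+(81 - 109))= -606/17 = -35.65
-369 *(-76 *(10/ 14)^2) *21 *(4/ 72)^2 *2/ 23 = 38950/483 = 80.64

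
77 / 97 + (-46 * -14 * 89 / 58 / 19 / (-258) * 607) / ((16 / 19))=-144.52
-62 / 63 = -0.98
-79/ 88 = -0.90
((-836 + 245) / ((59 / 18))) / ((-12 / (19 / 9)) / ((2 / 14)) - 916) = 101061/535720 = 0.19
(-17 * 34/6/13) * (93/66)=-8959/858 = -10.44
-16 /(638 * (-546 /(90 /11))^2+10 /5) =-225/39954818 = 0.00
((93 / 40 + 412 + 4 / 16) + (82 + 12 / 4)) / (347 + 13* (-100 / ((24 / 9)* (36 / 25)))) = 59.06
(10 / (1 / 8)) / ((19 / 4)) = 320/19 = 16.84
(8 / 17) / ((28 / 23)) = 46/119 = 0.39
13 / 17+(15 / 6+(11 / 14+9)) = 1553/119 = 13.05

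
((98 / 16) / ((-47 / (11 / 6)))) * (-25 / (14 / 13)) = 25025/4512 = 5.55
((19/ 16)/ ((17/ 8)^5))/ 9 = 38912/12778713 = 0.00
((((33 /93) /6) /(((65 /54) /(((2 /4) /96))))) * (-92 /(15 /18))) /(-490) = 2277/39494000 = 0.00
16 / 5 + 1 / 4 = 69/20 = 3.45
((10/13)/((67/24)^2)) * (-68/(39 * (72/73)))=-397120/2275923 = -0.17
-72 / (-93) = 24/31 = 0.77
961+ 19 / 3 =2902/3 = 967.33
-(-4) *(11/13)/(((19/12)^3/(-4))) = -304128/89167 = -3.41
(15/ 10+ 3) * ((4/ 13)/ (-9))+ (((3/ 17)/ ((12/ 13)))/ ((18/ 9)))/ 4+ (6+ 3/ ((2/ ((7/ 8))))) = 7.18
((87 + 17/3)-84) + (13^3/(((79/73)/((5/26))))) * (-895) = -165620117/474 = -349409.53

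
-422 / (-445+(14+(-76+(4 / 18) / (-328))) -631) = 622872/1679689 = 0.37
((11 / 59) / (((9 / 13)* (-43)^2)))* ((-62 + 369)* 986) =44.09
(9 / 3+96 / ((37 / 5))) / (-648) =-0.02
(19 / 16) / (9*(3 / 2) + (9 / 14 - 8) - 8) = -133/208 = -0.64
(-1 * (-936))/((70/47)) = 21996/35 = 628.46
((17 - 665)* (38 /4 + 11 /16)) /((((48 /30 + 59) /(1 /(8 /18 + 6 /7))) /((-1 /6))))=462105/33128 = 13.95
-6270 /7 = -895.71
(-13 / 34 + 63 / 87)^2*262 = 14877539/486098 = 30.61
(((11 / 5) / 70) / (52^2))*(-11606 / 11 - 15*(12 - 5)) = -1823/135200 = -0.01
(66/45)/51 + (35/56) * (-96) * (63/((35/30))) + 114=-2391368/765 = -3125.97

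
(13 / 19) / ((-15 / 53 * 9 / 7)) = -4823/2565 = -1.88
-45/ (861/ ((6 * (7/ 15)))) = -0.15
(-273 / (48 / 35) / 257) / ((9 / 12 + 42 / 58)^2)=-0.36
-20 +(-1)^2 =-19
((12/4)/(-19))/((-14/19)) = 3/14 = 0.21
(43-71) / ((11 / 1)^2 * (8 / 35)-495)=980/16357 = 0.06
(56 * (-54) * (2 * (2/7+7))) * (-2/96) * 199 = 182682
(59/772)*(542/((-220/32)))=-63956/10615 = -6.03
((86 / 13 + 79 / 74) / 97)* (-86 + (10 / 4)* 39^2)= 54937303/186628 = 294.37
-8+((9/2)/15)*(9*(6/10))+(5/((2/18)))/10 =-47/25 = -1.88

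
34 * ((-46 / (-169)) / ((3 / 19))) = 29716/507 = 58.61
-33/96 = -0.34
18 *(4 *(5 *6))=2160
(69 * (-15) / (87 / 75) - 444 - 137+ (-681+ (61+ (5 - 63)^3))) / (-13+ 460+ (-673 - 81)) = 5718952/8903 = 642.36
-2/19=-0.11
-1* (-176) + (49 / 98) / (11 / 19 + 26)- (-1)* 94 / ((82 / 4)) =180.60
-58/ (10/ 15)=-87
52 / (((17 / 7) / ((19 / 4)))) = 1729/17 = 101.71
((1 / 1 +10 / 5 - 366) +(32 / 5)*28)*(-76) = 69844/5 = 13968.80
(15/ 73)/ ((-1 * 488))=-15/35624 = 0.00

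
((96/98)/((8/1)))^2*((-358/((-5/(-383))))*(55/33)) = -1645368/2401 = -685.28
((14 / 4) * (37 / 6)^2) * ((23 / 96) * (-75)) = -5510225/2304 = -2391.59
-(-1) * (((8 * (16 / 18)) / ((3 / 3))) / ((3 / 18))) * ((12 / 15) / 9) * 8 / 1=4096/135 = 30.34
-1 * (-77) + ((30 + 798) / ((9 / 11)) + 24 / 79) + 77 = 92138/79 = 1166.30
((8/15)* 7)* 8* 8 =3584/15 = 238.93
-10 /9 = -1.11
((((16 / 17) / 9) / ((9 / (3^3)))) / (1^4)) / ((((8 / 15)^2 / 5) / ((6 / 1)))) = 1125/34 = 33.09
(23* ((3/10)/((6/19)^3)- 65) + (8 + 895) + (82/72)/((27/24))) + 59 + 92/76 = -38372833/123120 = -311.67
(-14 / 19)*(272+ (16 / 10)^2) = -96096/475 = -202.31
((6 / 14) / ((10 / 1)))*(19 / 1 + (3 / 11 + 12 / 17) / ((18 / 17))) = 263/308 = 0.85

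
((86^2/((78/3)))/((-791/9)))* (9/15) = -99846/51415 = -1.94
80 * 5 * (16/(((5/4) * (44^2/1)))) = 2.64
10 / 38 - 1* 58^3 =-3707123/19 = -195111.74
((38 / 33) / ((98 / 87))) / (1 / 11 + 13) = 551/7056 = 0.08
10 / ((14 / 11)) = 55/7 = 7.86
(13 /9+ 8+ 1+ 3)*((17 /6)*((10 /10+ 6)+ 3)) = 10285/27 = 380.93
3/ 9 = 0.33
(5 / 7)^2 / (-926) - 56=-2540969/45374 = -56.00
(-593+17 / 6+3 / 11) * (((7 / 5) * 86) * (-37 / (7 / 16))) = 991078448/165 = 6006536.05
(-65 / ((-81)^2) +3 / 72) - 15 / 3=-260773/52488 = -4.97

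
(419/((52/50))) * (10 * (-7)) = -366625/13 = -28201.92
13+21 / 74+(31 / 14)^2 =131891/7252 = 18.19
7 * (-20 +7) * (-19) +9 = 1738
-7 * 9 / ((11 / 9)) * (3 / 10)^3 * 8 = -15309/1375 = -11.13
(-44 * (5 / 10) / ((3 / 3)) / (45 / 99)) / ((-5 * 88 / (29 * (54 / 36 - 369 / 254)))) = 957/6350 = 0.15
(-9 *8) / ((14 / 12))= -432/7 = -61.71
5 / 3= 1.67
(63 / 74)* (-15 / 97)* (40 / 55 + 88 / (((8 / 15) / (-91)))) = 156073365/78958 = 1976.66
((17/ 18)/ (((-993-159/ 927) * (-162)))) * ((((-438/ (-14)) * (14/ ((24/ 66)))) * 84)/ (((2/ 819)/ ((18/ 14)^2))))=493524603/1227560 = 402.04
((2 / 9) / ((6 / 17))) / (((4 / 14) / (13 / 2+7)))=29.75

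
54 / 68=0.79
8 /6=1.33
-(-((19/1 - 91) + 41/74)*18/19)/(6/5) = -79305/1406 = -56.40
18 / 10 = 9/5 = 1.80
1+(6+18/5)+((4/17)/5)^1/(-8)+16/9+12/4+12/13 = 324107/19890 = 16.29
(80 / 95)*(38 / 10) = 16/5 = 3.20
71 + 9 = 80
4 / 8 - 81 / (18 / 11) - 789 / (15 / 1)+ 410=1542/5 = 308.40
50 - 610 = -560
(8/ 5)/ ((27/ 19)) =152/135 = 1.13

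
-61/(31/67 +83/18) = -73566/6119 = -12.02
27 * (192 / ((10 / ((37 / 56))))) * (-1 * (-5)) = 11988/7 = 1712.57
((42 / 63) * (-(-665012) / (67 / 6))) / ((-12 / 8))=-5320096/201 = -26468.14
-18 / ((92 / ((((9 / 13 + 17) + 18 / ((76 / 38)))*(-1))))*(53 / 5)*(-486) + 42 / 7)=-5205/5136163 = 0.00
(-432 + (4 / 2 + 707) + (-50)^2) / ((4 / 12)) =8331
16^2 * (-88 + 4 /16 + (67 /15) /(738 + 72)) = -136460224/6075 = -22462.59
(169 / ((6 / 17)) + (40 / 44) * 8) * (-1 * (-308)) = 449162/3 = 149720.67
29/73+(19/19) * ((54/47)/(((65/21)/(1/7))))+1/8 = 1026383/1784120 = 0.58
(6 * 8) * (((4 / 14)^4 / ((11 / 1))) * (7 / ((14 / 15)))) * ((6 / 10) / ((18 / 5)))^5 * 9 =20/79233 = 0.00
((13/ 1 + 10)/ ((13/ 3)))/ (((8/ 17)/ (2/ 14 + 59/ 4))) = 489141/2912 = 167.97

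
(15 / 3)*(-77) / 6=-385/6 = -64.17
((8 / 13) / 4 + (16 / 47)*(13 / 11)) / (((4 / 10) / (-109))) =-151.56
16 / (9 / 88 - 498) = -1408/43815 = -0.03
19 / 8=2.38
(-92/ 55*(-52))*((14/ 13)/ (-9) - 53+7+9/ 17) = -33369872/8415 = -3965.52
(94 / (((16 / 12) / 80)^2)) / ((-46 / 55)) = -9306000/23 = -404608.70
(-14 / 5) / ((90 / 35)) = -49/45 = -1.09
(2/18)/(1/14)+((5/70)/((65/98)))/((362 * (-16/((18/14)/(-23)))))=121226641/77931360 = 1.56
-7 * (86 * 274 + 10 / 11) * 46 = -83466908/11 = -7587900.73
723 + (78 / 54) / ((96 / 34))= 312557/432 = 723.51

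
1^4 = 1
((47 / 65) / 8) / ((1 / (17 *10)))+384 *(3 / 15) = 23963/260 = 92.17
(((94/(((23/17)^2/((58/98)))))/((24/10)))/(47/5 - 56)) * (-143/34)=82836325/72475116 = 1.14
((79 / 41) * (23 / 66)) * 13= 8.73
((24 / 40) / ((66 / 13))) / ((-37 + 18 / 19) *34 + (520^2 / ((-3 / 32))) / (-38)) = 741/468218300 = 0.00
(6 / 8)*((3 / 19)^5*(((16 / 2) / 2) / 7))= 729/17332693 = 0.00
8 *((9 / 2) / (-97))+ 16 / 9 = 1228/873 = 1.41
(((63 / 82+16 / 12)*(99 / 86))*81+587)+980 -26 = 12249073/7052 = 1736.96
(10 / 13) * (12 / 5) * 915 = 21960/13 = 1689.23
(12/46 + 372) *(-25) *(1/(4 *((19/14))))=-749175/437 = -1714.36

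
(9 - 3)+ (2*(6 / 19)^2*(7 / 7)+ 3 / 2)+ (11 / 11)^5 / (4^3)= 178249/23104 = 7.72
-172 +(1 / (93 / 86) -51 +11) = -19630/93 = -211.08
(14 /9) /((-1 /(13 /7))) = -26/9 = -2.89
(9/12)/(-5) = -3/20 = -0.15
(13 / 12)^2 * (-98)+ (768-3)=46799/72 = 649.99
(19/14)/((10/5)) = 19/28 = 0.68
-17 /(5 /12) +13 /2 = -343/10 = -34.30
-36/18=-2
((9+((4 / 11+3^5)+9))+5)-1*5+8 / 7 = 20213/77 = 262.51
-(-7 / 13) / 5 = 7/65 = 0.11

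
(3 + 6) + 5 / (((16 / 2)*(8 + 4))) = 869/96 = 9.05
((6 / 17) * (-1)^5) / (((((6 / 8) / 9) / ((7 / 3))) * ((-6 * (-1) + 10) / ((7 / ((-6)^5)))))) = 49/88128 = 0.00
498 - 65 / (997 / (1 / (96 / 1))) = 47664511/95712 = 498.00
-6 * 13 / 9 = -26/3 = -8.67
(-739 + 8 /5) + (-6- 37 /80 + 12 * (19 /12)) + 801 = 6091/80 = 76.14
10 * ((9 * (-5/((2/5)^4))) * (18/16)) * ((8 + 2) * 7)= -44296875/32 = -1384277.34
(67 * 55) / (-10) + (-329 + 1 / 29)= -40453/58 = -697.47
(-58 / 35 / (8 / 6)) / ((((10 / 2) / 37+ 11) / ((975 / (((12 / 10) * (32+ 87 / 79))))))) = -16529565/6033328 = -2.74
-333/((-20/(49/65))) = 16317/1300 = 12.55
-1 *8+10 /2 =-3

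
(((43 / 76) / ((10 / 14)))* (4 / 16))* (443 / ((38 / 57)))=400029/3040 = 131.59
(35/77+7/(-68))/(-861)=-263/644028 = 0.00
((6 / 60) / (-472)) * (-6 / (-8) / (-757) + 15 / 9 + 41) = -77515/8575296 = -0.01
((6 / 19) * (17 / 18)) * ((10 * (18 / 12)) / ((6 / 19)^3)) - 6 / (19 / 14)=564871/4104 = 137.64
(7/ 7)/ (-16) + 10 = 159/16 = 9.94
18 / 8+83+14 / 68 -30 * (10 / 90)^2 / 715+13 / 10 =113887237/1312740 = 86.76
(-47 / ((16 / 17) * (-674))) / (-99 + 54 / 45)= -3995/5273376 = 0.00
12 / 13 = 0.92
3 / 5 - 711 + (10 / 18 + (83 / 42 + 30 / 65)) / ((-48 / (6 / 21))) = -977478083/1375920 = -710.42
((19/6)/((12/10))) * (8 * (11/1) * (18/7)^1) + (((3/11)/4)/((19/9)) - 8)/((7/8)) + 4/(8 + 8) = 3442655/5852 = 588.29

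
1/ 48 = 0.02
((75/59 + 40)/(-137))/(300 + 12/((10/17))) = -12175/12948966 = 0.00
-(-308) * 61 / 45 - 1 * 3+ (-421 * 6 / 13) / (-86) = 10483862/25155 = 416.77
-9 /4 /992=-9/3968 = 0.00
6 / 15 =2/5 = 0.40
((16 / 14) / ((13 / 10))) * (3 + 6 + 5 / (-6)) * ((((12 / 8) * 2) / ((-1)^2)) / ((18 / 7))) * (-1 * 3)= -980/39 = -25.13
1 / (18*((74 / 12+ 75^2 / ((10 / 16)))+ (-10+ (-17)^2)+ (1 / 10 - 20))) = 5/833874 = 0.00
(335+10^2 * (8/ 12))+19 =1262/3 = 420.67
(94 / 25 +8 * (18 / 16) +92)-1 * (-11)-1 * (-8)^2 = 1294/25 = 51.76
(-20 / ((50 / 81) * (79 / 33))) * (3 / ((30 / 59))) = -157707/1975 = -79.85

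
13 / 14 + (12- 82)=-967/14 = -69.07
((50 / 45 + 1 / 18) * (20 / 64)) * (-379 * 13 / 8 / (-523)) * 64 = 172445/6276 = 27.48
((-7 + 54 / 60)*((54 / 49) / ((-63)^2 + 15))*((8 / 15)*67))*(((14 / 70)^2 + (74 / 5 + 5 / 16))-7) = -39983121/81340000 = -0.49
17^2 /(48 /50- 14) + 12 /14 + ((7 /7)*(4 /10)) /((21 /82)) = -675821/34230 = -19.74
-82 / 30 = -41/15 = -2.73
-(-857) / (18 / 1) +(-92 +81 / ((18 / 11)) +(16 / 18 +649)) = 655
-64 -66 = -130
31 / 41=0.76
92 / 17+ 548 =553.41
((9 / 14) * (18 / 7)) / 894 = 27/14602 = 0.00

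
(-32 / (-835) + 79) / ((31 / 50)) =659970/5177 = 127.48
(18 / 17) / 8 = 9/68 = 0.13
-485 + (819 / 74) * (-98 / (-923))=-1271008/2627 = -483.82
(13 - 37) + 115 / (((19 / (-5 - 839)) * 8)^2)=5085259/1444 = 3521.65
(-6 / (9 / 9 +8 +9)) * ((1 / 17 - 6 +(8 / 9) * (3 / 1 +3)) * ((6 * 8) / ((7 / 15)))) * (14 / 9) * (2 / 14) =4960/1071 = 4.63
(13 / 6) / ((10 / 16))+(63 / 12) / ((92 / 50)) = 17443/2760 = 6.32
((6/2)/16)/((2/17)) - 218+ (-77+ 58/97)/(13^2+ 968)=-763988477/3529248 = -216.47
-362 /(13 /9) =-3258/13 = -250.62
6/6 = 1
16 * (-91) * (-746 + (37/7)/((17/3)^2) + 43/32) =1083979.83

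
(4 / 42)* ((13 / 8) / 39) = 1/252 = 0.00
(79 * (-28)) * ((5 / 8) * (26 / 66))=-35945/66 = -544.62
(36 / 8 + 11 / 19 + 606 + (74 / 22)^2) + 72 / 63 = 20069125/32186 = 623.54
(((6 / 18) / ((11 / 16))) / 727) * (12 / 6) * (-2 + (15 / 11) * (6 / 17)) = -9088/4486317 = 0.00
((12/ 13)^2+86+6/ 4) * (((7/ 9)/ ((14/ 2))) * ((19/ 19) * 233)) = 6958079/3042 = 2287.34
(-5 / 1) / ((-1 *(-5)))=-1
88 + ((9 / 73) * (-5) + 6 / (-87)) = 184845/2117 = 87.31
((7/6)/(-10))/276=-7/16560 = 0.00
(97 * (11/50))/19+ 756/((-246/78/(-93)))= 868347547/38950 = 22293.90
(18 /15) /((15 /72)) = 144/25 = 5.76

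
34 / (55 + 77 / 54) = 0.60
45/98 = 0.46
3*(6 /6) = 3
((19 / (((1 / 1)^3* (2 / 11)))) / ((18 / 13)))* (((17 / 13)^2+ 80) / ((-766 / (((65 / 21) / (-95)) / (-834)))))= -50633/160988688 = 0.00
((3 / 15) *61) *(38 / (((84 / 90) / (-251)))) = -872727/7 = -124675.29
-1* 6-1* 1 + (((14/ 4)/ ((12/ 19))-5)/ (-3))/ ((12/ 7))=-6139/864 = -7.11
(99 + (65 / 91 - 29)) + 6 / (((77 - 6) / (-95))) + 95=78370/497 = 157.69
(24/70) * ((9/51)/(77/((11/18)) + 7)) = 36/79135 = 0.00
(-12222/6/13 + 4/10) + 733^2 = 537132.71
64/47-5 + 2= -77/47 = -1.64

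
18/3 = 6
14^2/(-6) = -98/3 = -32.67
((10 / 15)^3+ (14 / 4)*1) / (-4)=-205/216 = -0.95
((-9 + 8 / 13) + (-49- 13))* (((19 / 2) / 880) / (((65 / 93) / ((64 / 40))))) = -323361/185900 = -1.74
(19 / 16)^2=1.41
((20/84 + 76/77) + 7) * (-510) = -323000/77 = -4194.81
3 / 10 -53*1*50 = -26497/10 = -2649.70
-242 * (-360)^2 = -31363200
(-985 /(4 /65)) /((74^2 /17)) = -1088425/21904 = -49.69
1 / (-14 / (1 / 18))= -1/252 = 0.00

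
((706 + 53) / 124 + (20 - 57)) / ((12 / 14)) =-26803/744 = -36.03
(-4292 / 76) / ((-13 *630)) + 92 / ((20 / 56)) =40086209/155610 = 257.61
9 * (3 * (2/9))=6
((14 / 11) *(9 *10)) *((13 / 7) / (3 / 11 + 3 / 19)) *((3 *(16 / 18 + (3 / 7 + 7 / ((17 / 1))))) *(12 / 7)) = 3659552/833 = 4393.22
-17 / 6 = -2.83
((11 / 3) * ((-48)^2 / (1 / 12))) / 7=101376/7 = 14482.29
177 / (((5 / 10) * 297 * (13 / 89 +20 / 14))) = 73514/97119 = 0.76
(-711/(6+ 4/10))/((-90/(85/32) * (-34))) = -395/4096 = -0.10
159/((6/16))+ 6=430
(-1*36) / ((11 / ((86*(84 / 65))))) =-260064/715 = -363.73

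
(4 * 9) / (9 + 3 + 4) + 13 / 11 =151/44 = 3.43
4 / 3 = 1.33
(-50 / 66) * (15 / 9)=-125/99 = -1.26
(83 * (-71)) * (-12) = 70716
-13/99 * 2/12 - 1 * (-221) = 131261/594 = 220.98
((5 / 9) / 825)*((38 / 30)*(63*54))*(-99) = -7182/25 = -287.28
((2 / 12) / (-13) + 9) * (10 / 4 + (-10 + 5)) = -3505/156 = -22.47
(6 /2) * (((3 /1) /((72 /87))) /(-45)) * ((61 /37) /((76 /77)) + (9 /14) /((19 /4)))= -1030747/2362080 = -0.44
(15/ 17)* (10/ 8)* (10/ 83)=375/2822 = 0.13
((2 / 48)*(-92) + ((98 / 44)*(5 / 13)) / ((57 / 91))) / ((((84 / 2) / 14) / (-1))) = 1546/1881 = 0.82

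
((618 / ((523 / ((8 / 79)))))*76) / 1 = 375744/41317 = 9.09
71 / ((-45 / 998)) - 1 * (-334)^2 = -5090878/45 = -113130.62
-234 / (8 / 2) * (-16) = 936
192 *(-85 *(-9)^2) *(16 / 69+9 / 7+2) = -748647360/161 = -4649983.60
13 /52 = 1/4 = 0.25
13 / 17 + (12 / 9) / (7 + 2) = 419/459 = 0.91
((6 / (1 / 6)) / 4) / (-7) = -1.29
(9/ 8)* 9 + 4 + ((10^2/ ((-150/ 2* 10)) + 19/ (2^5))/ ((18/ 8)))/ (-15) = 57151/4050 = 14.11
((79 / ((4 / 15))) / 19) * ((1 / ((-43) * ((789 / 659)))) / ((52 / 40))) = -1301525/5586646 = -0.23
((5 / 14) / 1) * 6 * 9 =135/7 = 19.29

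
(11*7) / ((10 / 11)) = 847/10 = 84.70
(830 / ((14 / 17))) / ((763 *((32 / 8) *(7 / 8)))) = 14110/37387 = 0.38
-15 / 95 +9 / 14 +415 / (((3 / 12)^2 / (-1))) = -1766111/266 = -6639.52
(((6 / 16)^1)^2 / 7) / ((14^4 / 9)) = 81/17210368 = 0.00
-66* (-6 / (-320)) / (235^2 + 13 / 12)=-297/13254260 = 0.00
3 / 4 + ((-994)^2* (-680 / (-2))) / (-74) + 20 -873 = -671990613/148 = -4540477.11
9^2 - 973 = -892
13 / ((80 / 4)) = 13/20 = 0.65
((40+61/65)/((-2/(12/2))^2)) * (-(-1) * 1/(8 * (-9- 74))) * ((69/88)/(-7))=1652481/26586560 = 0.06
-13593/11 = -1235.73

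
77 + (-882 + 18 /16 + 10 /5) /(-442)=78.99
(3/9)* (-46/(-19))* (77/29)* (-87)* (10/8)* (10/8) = -44275/152 = -291.28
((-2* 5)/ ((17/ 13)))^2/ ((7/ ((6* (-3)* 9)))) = -1353.34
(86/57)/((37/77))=6622/2109 = 3.14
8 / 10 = 4/5 = 0.80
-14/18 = -7/9 = -0.78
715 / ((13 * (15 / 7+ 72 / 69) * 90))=1771/9234 = 0.19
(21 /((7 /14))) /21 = 2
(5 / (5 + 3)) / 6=5/48 = 0.10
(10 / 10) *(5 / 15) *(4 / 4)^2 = 1/3 = 0.33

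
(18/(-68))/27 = -1/102 = -0.01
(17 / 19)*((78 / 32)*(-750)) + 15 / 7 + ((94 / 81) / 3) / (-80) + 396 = -399964679/323190 = -1237.55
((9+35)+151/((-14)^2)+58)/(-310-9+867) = 20143/107408 = 0.19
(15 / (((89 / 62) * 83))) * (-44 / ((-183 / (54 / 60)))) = 12276/450607 = 0.03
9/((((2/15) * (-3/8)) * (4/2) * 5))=-18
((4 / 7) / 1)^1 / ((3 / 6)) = 1.14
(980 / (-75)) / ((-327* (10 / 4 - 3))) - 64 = -314312/4905 = -64.08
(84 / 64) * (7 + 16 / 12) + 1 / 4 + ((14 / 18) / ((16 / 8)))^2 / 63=130519/11664 = 11.19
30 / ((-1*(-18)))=1.67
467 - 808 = -341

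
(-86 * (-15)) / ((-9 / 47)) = -20210/3 = -6736.67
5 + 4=9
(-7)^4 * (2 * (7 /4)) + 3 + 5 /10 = 8407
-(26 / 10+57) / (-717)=298/3585 = 0.08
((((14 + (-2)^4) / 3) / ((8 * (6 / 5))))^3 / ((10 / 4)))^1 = 3125/6912 = 0.45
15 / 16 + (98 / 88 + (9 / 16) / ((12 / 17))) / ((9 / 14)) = 12385/3168 = 3.91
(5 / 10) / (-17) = -1/34 = -0.03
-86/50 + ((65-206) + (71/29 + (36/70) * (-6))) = -727539/5075 = -143.36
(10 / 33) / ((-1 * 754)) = -5/12441 = 0.00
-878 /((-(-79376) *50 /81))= -35559/1984400 = -0.02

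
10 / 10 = 1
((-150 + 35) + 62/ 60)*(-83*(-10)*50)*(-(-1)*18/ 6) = -14188850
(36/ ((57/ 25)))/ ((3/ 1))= 100/19 = 5.26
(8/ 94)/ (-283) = -4/13301 = 0.00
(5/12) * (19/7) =95/84 = 1.13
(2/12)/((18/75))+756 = 27241/36 = 756.69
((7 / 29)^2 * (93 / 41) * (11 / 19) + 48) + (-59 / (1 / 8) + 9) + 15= -262005473/655139 = -399.92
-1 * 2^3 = -8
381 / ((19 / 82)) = 1644.32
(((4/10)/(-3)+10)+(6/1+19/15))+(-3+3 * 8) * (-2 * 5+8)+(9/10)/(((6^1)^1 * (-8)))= -2389/96 = -24.89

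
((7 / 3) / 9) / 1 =7/27 = 0.26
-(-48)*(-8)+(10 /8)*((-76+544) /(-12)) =-1731/4 = -432.75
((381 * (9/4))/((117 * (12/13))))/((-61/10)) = -635/488 = -1.30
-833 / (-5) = 833/5 = 166.60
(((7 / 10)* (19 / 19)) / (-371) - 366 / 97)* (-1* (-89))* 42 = -362729913/25705 = -14111.26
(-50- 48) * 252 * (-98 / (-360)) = -6722.80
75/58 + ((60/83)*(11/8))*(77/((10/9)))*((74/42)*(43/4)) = 50295171/38512 = 1305.96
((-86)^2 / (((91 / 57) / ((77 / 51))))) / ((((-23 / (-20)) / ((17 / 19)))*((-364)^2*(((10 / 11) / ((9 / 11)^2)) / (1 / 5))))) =149769/24760190 = 0.01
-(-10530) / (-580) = -1053/58 = -18.16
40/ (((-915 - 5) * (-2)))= 1/46 = 0.02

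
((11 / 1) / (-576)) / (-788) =11/453888 = 0.00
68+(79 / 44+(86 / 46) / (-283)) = 19987247/286396 = 69.79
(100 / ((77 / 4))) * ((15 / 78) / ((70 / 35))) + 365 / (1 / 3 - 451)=-32315/104104 = -0.31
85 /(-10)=-17/2 = -8.50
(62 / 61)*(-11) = -682/61 = -11.18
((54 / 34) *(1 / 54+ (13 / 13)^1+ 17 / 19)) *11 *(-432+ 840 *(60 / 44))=7702812/323 = 23847.72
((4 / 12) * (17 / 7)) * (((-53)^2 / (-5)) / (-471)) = 47753/49455 = 0.97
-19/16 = -1.19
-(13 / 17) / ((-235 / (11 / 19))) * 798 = 6006/3995 = 1.50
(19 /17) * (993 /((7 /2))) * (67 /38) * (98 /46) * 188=223925.31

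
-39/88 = -0.44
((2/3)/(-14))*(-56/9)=8/27 = 0.30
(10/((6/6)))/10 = 1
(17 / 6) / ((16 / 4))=17/24 = 0.71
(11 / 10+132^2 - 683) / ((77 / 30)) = 502263/77 = 6522.90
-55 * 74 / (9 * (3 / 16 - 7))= 65120/981 = 66.38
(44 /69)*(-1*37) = -1628/69 = -23.59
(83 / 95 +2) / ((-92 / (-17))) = 0.53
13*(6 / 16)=39/8 = 4.88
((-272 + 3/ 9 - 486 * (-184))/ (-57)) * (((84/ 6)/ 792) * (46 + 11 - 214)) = 293935243/67716 = 4340.71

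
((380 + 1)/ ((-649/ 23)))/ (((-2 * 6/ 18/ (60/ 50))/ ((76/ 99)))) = 665988/35695 = 18.66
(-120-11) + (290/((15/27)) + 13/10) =3923/10 = 392.30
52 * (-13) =-676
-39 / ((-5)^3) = 39/125 = 0.31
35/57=0.61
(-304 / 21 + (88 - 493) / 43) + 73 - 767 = -648259/903 = -717.89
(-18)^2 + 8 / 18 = 2920/9 = 324.44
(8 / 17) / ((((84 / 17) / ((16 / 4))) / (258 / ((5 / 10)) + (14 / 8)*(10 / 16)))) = 16547/84 = 196.99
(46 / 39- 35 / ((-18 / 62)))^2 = 14819.42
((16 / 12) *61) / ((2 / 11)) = 1342/3 = 447.33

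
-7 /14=-1/2 = -0.50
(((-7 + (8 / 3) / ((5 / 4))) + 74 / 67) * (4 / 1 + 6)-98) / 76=-6815/3819 = -1.78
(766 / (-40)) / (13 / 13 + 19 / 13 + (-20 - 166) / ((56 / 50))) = 34853/297770 = 0.12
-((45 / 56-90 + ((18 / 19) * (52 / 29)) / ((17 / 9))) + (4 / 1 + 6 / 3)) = 43169109/524552 = 82.30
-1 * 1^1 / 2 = -1/2 = -0.50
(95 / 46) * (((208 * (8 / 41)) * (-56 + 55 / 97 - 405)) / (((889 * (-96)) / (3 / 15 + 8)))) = 22063028/5950077 = 3.71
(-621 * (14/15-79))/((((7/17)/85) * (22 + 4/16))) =280210932/623 = 449776.78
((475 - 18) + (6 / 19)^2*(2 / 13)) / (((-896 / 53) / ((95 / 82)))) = -568364845/18147584 = -31.32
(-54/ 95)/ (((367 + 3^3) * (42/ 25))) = -45/52402 = 0.00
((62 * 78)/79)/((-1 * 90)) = -806/1185 = -0.68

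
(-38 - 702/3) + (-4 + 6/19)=-5238/19 = -275.68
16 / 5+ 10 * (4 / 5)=56/5 = 11.20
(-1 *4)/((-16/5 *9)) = 5/36 = 0.14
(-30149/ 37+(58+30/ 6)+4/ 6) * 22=-16525.77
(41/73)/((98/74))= 1517/3577 = 0.42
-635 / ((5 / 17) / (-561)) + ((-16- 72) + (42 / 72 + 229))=14536087/12 = 1211340.58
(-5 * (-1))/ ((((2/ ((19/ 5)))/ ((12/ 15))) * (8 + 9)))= 0.45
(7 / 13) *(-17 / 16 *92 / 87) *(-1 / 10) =2737/45240 = 0.06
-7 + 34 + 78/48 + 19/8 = 31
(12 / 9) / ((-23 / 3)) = -4/23 = -0.17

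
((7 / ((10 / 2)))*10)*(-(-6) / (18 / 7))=98/3 = 32.67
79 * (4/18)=158/9 = 17.56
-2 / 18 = -1/9 = -0.11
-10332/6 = -1722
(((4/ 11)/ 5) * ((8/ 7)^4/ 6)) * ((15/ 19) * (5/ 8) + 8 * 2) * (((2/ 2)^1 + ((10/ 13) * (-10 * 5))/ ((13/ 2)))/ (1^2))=-1.68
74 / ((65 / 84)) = 6216/65 = 95.63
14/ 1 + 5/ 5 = 15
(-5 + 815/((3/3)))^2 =656100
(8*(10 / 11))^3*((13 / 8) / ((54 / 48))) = 6656000/11979 = 555.64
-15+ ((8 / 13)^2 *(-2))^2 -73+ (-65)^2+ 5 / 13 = 118184226/28561 = 4137.96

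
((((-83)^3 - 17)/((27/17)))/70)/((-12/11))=26731837/5670 = 4714.61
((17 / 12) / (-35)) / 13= -17/5460 = 0.00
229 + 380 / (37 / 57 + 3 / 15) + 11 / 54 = 4421717/6534 = 676.72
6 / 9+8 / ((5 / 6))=154/15 = 10.27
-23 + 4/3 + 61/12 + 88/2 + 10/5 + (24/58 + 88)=41005/348 = 117.83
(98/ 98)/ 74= 1/74 = 0.01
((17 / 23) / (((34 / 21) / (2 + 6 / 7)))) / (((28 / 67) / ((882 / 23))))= 63315/529 = 119.69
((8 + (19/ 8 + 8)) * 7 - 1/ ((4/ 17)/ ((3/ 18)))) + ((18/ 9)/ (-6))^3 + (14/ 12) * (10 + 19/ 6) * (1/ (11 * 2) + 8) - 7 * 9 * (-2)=896861/2376 = 377.47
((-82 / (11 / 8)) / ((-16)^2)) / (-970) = 41/170720 = 0.00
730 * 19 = 13870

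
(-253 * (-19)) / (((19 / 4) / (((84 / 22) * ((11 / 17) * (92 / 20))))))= 977592/85 = 11501.08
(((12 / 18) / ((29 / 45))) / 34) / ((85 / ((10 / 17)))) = 30/142477 = 0.00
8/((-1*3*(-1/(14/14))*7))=8/21 = 0.38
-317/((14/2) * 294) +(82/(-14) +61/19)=-109511/39102 = -2.80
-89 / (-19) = 89/19 = 4.68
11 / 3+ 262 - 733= -1402/3 = -467.33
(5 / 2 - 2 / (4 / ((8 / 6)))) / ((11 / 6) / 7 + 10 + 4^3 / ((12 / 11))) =77/2895 = 0.03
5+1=6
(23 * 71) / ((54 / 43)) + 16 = 1316.35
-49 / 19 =-2.58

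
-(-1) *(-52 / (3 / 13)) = -676/3 = -225.33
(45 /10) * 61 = 274.50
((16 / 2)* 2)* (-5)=-80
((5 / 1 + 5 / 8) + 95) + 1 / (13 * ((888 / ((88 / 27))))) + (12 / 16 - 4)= 97.38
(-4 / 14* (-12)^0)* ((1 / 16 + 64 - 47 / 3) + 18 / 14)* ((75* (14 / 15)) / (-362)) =83465/30408 = 2.74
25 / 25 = 1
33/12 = 11/4 = 2.75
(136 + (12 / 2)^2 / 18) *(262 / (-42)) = -6026/7 = -860.86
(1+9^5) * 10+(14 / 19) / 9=100975514/171 = 590500.08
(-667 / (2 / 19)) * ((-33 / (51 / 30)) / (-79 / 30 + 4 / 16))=-11405700/221 = -51609.50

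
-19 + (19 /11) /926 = -193515/10186 = -19.00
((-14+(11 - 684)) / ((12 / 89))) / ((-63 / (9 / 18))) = 20381/504 = 40.44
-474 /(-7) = 474/7 = 67.71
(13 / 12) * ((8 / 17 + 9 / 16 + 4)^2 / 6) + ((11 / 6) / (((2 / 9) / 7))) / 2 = 33.45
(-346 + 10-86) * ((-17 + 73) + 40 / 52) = -311436/13 = -23956.62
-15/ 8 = -1.88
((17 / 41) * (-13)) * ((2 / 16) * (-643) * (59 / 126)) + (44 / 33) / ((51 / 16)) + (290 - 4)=343759933/702576 = 489.29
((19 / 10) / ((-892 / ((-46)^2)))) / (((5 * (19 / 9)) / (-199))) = 947439/11150 = 84.97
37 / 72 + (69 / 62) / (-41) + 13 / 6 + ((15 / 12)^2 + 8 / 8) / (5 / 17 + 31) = 266332399/97368768 = 2.74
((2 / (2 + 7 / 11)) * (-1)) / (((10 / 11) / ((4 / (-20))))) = 121/725 = 0.17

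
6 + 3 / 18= 37/6 = 6.17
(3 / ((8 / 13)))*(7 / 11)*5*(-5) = -6825/88 = -77.56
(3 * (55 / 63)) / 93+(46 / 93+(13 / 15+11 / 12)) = 2.31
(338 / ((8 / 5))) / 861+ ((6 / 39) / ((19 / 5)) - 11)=-9114193/850668 = -10.71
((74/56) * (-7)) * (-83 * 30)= 46065/2 = 23032.50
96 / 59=1.63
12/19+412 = 7840/19 = 412.63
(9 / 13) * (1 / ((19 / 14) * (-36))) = -7/494 = -0.01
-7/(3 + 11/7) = -49/32 = -1.53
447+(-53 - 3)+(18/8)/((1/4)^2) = 427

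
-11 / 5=-2.20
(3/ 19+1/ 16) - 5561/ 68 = -81.56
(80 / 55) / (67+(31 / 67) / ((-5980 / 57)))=6410560/295266983 = 0.02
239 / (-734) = -0.33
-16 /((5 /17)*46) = -136/115 = -1.18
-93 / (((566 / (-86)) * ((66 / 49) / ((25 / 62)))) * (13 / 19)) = 1000825/161876 = 6.18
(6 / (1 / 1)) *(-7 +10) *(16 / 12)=24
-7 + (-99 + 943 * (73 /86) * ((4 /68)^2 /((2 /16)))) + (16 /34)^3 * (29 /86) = -17704978/211259 = -83.81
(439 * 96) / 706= 21072/353 = 59.69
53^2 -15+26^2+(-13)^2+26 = 3665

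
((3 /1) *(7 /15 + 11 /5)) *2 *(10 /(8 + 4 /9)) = 18.95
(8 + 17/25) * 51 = 11067/25 = 442.68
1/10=0.10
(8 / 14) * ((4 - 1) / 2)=6/7 = 0.86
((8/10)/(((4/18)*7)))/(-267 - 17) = -9/4970 = 0.00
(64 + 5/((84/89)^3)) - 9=36123565/592704 = 60.95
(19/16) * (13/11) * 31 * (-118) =-5133.67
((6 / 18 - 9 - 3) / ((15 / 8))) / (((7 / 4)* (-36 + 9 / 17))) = 544/5427 = 0.10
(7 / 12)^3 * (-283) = -97069/1728 = -56.17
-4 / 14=-2/7 = -0.29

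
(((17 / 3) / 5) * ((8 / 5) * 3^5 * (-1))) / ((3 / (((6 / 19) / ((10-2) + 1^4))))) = -2448/475 = -5.15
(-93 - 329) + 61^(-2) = -1570261/3721 = -422.00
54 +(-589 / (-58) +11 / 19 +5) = 76847/1102 = 69.73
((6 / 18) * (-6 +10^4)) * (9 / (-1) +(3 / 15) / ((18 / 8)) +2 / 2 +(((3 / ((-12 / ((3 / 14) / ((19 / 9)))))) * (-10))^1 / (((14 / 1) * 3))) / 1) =-696808769/26460 = -26334.42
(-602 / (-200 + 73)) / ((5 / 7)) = 4214/635 = 6.64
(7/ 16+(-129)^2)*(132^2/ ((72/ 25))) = 805445575/8 = 100680696.88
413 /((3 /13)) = 5369/3 = 1789.67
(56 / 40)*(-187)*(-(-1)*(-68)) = 89012/5 = 17802.40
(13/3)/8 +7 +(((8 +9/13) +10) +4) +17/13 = 757/24 = 31.54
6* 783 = 4698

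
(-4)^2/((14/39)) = 312/7 = 44.57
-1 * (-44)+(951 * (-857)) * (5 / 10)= -407459.50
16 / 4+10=14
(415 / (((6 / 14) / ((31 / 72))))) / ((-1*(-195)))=18011/8424 = 2.14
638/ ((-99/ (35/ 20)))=-203/18 = -11.28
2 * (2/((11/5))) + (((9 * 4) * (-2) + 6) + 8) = -618/11 = -56.18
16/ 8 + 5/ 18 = 2.28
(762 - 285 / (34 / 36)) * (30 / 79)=234720/1343 = 174.77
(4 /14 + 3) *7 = 23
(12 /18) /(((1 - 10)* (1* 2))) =-1/27 = -0.04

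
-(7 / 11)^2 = -49/121 = -0.40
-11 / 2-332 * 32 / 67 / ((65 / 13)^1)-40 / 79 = -1996507/52930 = -37.72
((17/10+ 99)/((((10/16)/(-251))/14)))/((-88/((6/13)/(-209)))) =-558726/39325 = -14.21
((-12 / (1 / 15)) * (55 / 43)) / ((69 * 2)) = -1650/989 = -1.67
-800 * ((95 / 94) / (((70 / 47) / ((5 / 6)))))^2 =-225625/882 = -255.81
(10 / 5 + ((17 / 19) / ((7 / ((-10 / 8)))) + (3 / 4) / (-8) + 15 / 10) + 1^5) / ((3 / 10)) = 90365/6384 = 14.15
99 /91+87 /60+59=61.54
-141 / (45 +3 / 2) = -94/31 = -3.03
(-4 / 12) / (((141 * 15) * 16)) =-1/101520 = 0.00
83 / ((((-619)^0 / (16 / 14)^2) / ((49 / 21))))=5312/21 = 252.95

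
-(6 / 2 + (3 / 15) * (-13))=-0.40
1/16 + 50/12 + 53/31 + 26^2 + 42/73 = 74137421/108624 = 682.51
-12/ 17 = -0.71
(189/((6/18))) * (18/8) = 1275.75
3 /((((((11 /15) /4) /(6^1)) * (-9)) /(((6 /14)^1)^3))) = -3240/3773 = -0.86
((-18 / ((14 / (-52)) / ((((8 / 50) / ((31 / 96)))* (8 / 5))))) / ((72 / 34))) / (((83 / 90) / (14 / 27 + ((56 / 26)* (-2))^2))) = 432902144/836225 = 517.69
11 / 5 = 2.20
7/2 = 3.50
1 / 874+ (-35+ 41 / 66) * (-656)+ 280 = 658534561/28842 = 22832.49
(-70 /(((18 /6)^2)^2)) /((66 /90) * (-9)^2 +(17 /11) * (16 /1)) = -550/53541 = -0.01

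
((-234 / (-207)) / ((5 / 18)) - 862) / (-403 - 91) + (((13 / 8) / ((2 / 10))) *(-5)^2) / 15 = 10415569/681720 = 15.28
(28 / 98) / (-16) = -1/56 = -0.02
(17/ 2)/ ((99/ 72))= 68/11 = 6.18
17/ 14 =1.21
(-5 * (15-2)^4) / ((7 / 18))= -367212.86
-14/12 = -7/6 = -1.17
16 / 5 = 3.20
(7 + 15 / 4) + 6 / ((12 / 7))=57/4 = 14.25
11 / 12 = 0.92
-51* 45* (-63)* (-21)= -3036285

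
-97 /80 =-1.21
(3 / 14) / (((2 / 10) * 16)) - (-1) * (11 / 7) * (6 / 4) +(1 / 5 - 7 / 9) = 18611/10080 = 1.85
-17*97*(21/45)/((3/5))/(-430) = 11543/3870 = 2.98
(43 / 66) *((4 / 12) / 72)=43/14256 = 0.00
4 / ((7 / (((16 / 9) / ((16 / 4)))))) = 16/63 = 0.25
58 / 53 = 1.09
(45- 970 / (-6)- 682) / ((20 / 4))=-1426/15 = -95.07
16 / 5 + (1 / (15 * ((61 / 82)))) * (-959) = -15142/183 = -82.74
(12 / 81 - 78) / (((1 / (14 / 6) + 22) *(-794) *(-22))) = -7357/37023426 = 0.00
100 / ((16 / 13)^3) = 54925/1024 = 53.64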